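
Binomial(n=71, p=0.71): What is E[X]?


E[X] = n*p = 71 * 0.71 = 50.41

50.41


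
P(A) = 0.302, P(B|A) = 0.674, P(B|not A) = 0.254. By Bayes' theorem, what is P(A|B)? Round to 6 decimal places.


P(A|B) = P(B|A)*P(A) / P(B), P(B) = P(B|A)*P(A) + P(B|not A)*P(not A)
P(B|A)*P(A) = 0.674 * 0.302 = 0.203548
P(B|not A)*P(not A) = 0.254 * 0.698 = 0.177292
P(B) = 0.203548 + 0.177292 = 0.38084
P(A|B) = 0.203548 / 0.38084 ≈ 0.53447117

0.534471


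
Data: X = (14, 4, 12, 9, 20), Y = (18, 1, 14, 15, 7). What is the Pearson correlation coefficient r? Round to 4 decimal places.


r = sum((xi-xbar)(yi-ybar)) / sqrt(sum((xi-xbar)^2) * sum((yi-ybar)^2))
n = 5, xbar = 59/5 = 11.8, ybar = 55/5 = 11
Sxy = sum((xi-xbar)(yi-ybar)) = 50
Sxx = sum((xi-xbar)^2) = 140.8
Syy = sum((yi-ybar)^2) = 190
sqrt(Sxx*Syy) ≈ 163.560386
r = Sxy / sqrt(Sxx*Syy) = 50 / 163.560386 ≈ 0.305697

0.3057


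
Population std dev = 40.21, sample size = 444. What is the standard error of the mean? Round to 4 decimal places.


SE = sigma / sqrt(n)
sqrt(444) ≈ 21.071308
SE = 40.21 / 21.071308 ≈ 1.908282

1.9083


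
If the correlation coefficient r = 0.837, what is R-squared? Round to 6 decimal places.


R^2 = r^2 = (0.837)^2 = 0.700569

0.700569


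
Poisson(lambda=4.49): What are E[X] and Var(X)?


E[X] = Var(X) = lambda = 4.49

4.49, 4.49


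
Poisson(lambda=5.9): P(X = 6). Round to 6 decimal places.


P = e^(-lam) * lam^k / k!
e^(-5.9) ≈ 0.002739445
lam^k = 5.9^6 = 42180.533641
k! = 6! = 720
P = 0.002739445 * 42180.533641 / 720 ≈ 0.160488

0.160488


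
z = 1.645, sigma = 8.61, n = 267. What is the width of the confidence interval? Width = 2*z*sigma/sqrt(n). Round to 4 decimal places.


width = 2*z*sigma/sqrt(n)
2*z*sigma = 2 * 1.645 * 8.61 = 28.3269
sqrt(267) ≈ 16.340135
width = 28.3269 / 16.340135 ≈ 1.733578

1.7336


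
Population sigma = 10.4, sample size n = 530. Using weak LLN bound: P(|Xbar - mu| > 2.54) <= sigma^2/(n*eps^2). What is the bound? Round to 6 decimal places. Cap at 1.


bound = min(1, sigma^2/(n*eps^2))
sigma^2 = 10.4^2 = 108.16
n*eps^2 = 530 * 2.54^2 = 530 * 6.4516 = 3419.348
sigma^2/(n*eps^2) = 108.16 / 3419.348 ≈ 0.03163176

0.031632


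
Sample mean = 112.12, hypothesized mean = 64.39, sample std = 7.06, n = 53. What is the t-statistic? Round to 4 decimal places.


t = (xbar - mu0) / (s/sqrt(n))
xbar - mu0 = 112.12 - 64.39 = 47.73
sqrt(53) ≈ 7.28010989
s/sqrt(n) = 7.06 / 7.28010989 ≈ 0.96976558
t = 47.73 / 0.96976558 ≈ 49.218080

49.2181


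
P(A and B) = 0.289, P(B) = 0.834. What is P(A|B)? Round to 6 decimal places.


P(A|B) = P(A and B) / P(B) = 0.289 / 0.834 = 289/834 ≈ 0.34652278

0.346523


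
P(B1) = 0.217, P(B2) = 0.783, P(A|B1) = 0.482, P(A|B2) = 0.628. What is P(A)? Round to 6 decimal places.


P(A) = P(A|B1)*P(B1) + P(A|B2)*P(B2)
P(A|B1)*P(B1) = 0.482 * 0.217 = 0.104594
P(A|B2)*P(B2) = 0.628 * 0.783 = 0.491724
P(A) = 0.104594 + 0.491724 = 0.596318

0.596318


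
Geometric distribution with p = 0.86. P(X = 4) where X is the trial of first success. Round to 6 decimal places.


P = (1-p)^(k-1) * p
(1-p)^(k-1) = 0.14^3 = 0.002744
P = 0.002744 * 0.86 = 0.00235984

0.002360


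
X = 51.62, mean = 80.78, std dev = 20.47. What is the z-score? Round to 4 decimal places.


z = (X - mu) / sigma
X - mu = 51.62 - 80.78 = -29.16
z = -29.16 / 20.47 = -2916/2047 ≈ -1.424524

-1.4245


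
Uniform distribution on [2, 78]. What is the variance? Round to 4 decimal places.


Var = (b-a)^2 / 12
(b-a)^2 = (78 - 2)^2 = 5776
Var = 5776/12 ≈ 481.333333

481.3333


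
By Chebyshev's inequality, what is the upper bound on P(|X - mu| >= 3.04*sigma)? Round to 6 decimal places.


P <= 1/k^2
k^2 = 3.04^2 = 9.2416
1/k^2 = 1 / 9.2416 = 625/5776 ≈ 0.10820637

0.108206


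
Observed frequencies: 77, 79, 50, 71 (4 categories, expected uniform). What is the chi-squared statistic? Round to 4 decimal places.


chi2 = sum((O-E)^2/E), E = total/4
total = 277, E = 277/4 = 69.25
(77 - 69.25)^2 / 69.25 = 60.0625 / 69.25 = 961/1108 ≈ 0.867329
(79 - 69.25)^2 / 69.25 = 95.0625 / 69.25 = 1521/1108 ≈ 1.372744
(50 - 69.25)^2 / 69.25 = 370.5625 / 69.25 = 5929/1108 ≈ 5.351083
(71 - 69.25)^2 / 69.25 = 3.0625 / 69.25 = 49/1108 ≈ 0.044224
chi2 = 2115/277 ≈ 7.635379

7.6354


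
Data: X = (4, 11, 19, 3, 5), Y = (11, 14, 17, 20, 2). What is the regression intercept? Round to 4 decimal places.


a = ybar - b*xbar, where b = sum((xi-xbar)(yi-ybar)) / sum((xi-xbar)^2)
n = 5, xbar = 42/5 = 8.4, ybar = 64/5 = 12.8
Sxy = sum((xi-xbar)(yi-ybar)) = 53.4
Sxx = sum((xi-xbar)^2) = 179.2
b = Sxy / Sxx = 267/896 ≈ 0.297991
a = 12.8 - 0.297991 * 8.4 = 10.296875

10.2969


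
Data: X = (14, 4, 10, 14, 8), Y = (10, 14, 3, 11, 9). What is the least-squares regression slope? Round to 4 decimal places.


b = sum((xi-xbar)(yi-ybar)) / sum((xi-xbar)^2)
n = 5, xbar = 50/5 = 10, ybar = 47/5 = 9.4
Sxy = sum((xi-xbar)(yi-ybar)) = -18
Sxx = sum((xi-xbar)^2) = 72
b = Sxy / Sxx = -0.25

-0.2500


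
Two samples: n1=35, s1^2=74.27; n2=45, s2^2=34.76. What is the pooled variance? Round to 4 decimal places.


sp^2 = ((n1-1)*s1^2 + (n2-1)*s2^2)/(n1+n2-2)
(n1-1)*s1^2 = 34 * 74.27 = 2525.18
(n2-1)*s2^2 = 44 * 34.76 = 1529.44
numerator = 2525.18 + 1529.44 = 4054.62
n1+n2-2 = 78
sp^2 = 4054.62 / 78 = 67577/1300 ≈ 51.982308

51.9823


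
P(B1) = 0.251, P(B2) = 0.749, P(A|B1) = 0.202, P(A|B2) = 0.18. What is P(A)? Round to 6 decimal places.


P(A) = P(A|B1)*P(B1) + P(A|B2)*P(B2)
P(A|B1)*P(B1) = 0.202 * 0.251 = 0.050702
P(A|B2)*P(B2) = 0.18 * 0.749 = 0.13482
P(A) = 0.050702 + 0.13482 = 0.185522

0.185522


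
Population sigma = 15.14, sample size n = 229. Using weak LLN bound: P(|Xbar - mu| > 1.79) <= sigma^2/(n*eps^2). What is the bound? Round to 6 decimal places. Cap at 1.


bound = min(1, sigma^2/(n*eps^2))
sigma^2 = 15.14^2 = 229.2196
n*eps^2 = 229 * 1.79^2 = 229 * 3.2041 = 733.7389
sigma^2/(n*eps^2) = 229.2196 / 733.7389 ≈ 0.31239941

0.312399


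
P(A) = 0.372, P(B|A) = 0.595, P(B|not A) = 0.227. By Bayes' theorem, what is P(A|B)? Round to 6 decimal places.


P(A|B) = P(B|A)*P(A) / P(B), P(B) = P(B|A)*P(A) + P(B|not A)*P(not A)
P(B|A)*P(A) = 0.595 * 0.372 = 0.22134
P(B|not A)*P(not A) = 0.227 * 0.628 = 0.142556
P(B) = 0.22134 + 0.142556 = 0.363896
P(A|B) = 0.22134 / 0.363896 ≈ 0.60825071

0.608251


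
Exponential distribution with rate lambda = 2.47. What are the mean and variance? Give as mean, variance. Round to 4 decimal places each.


mean = 1/lam, var = 1/lam^2
mean = 1 / 2.47 = 100/247 ≈ 0.404858
lam^2 = 2.47^2 = 6.1009
var = 1 / 6.1009 ≈ 0.163910

0.4049, 0.1639


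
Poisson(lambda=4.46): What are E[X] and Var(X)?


E[X] = Var(X) = lambda = 4.46

4.46, 4.46


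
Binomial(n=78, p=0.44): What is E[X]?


E[X] = n*p = 78 * 0.44 = 34.32

34.32


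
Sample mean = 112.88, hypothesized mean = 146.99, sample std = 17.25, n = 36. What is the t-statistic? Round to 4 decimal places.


t = (xbar - mu0) / (s/sqrt(n))
xbar - mu0 = 112.88 - 146.99 = -34.11
sqrt(36) = 6
s/sqrt(n) = 17.25 / 6 = 2.875
t = -34.11 / 2.875 = -6822/575 ≈ -11.864348

-11.8643


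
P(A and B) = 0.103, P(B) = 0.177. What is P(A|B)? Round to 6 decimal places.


P(A|B) = P(A and B) / P(B) = 0.103 / 0.177 = 103/177 ≈ 0.58192090

0.581921


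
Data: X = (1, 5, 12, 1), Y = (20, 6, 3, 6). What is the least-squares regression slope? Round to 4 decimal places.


b = sum((xi-xbar)(yi-ybar)) / sum((xi-xbar)^2)
n = 4, xbar = 19/4 = 4.75, ybar = 35/4 = 8.75
Sxy = sum((xi-xbar)(yi-ybar)) = -74.25
Sxx = sum((xi-xbar)^2) = 80.75
b = Sxy / Sxx = -297/323 ≈ -0.919505

-0.9195


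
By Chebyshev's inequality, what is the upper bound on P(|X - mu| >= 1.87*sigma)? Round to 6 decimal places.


P <= 1/k^2
k^2 = 1.87^2 = 3.4969
1/k^2 = 1 / 3.4969 ≈ 0.28596757

0.285968


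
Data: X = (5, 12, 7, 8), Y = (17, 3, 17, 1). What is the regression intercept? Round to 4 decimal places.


a = ybar - b*xbar, where b = sum((xi-xbar)(yi-ybar)) / sum((xi-xbar)^2)
n = 4, xbar = 32/4 = 8, ybar = 38/4 = 9.5
Sxy = sum((xi-xbar)(yi-ybar)) = -56
Sxx = sum((xi-xbar)^2) = 26
b = Sxy / Sxx = -28/13 ≈ -2.153846
a = 9.5 - (-2.153846) * 8 = 695/26 ≈ 26.730769

26.7308


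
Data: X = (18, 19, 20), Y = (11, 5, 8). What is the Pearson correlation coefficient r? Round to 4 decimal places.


r = sum((xi-xbar)(yi-ybar)) / sqrt(sum((xi-xbar)^2) * sum((yi-ybar)^2))
n = 3, xbar = 57/3 = 19, ybar = 24/3 = 8
Sxy = sum((xi-xbar)(yi-ybar)) = -3
Sxx = sum((xi-xbar)^2) = 2
Syy = sum((yi-ybar)^2) = 18
sqrt(Sxx*Syy) = 6
r = Sxy / sqrt(Sxx*Syy) = -3 / 6 = -0.5

-0.5000


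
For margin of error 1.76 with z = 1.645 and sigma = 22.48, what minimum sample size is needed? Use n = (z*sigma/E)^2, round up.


z*sigma/E = 1.645 * 22.48 / 1.76 = 92449/4400 ≈ 21.011136
(z*sigma/E)^2 ≈ 441.467851
round up: n = 442

442


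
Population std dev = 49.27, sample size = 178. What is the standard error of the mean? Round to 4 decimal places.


SE = sigma / sqrt(n)
sqrt(178) ≈ 13.341664
SE = 49.27 / 13.341664 ≈ 3.692943

3.6929


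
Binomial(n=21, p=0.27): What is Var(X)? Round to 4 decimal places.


Var = n*p*(1-p) = 21 * 0.27 * 0.73 = 4.1391

4.1391


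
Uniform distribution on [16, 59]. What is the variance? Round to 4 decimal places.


Var = (b-a)^2 / 12
(b-a)^2 = (59 - 16)^2 = 1849
Var = 1849/12 ≈ 154.083333

154.0833


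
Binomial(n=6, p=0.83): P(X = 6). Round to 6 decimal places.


P = C(n,k) * p^k * (1-p)^(n-k)
C(6,6) = 1
p^k = 0.83^6 ≈ 0.3269404
(1-p)^(n-k) = 0.17^0 = 1
P = 1 * 0.3269404 * 1 ≈ 0.326940

0.326940


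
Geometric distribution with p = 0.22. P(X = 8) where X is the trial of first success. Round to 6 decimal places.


P = (1-p)^(k-1) * p
(1-p)^(k-1) = 0.78^7 ≈ 0.1756557
P = 0.1756557 * 0.22 ≈ 0.03864425

0.038644


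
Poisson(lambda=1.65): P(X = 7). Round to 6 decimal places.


P = e^(-lam) * lam^k / k!
e^(-1.65) ≈ 0.1920499
lam^k = 1.65^7 ≈ 33.295659
k! = 7! = 5040
P = 0.1920499 * 33.295659 / 5040 ≈ 0.001269

0.001269


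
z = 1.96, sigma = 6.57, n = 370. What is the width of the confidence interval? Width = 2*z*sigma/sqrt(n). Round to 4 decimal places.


width = 2*z*sigma/sqrt(n)
2*z*sigma = 2 * 1.96 * 6.57 = 25.7544
sqrt(370) ≈ 19.235384
width = 25.7544 / 19.235384 ≈ 1.338908

1.3389


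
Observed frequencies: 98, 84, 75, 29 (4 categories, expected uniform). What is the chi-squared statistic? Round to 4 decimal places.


chi2 = sum((O-E)^2/E), E = total/4
total = 286, E = 286/4 = 71.5
(98 - 71.5)^2 / 71.5 = 702.25 / 71.5 = 2809/286 ≈ 9.821678
(84 - 71.5)^2 / 71.5 = 156.25 / 71.5 = 625/286 ≈ 2.185315
(75 - 71.5)^2 / 71.5 = 12.25 / 71.5 = 49/286 ≈ 0.171329
(29 - 71.5)^2 / 71.5 = 1806.25 / 71.5 = 7225/286 ≈ 25.262238
chi2 = 5354/143 ≈ 37.440559

37.4406


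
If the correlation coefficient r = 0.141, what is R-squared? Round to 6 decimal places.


R^2 = r^2 = (0.141)^2 = 0.019881

0.019881


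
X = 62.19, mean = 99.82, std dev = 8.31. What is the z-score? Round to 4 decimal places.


z = (X - mu) / sigma
X - mu = 62.19 - 99.82 = -37.63
z = -37.63 / 8.31 = -3763/831 ≈ -4.528279

-4.5283


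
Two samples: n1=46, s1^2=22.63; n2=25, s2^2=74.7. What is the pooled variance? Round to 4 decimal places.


sp^2 = ((n1-1)*s1^2 + (n2-1)*s2^2)/(n1+n2-2)
(n1-1)*s1^2 = 45 * 22.63 = 1018.35
(n2-1)*s2^2 = 24 * 74.7 = 1792.8
numerator = 1018.35 + 1792.8 = 2811.15
n1+n2-2 = 69
sp^2 = 2811.15 / 69 = 18741/460 ≈ 40.741304

40.7413


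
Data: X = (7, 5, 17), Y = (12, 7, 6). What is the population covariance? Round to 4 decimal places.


Cov = (1/n)*sum((xi-xbar)(yi-ybar))
n = 3, xbar = 29/3 ≈ 9.666667, ybar = 25/3 ≈ 8.333333
sum((xi-xbar)(yi-ybar)) = -62/3 ≈ -20.666667
Cov = -20.666667 / 3 = -62/9 ≈ -6.888889

-6.8889


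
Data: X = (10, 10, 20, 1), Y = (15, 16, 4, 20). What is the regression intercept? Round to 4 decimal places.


a = ybar - b*xbar, where b = sum((xi-xbar)(yi-ybar)) / sum((xi-xbar)^2)
n = 4, xbar = 41/4 = 10.25, ybar = 55/4 = 13.75
Sxy = sum((xi-xbar)(yi-ybar)) = -153.75
Sxx = sum((xi-xbar)^2) = 180.75
b = Sxy / Sxx = -205/241 ≈ -0.850622
a = 13.75 - (-0.850622) * 10.25 = 5415/241 ≈ 22.468880

22.4689


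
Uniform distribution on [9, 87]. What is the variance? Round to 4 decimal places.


Var = (b-a)^2 / 12
(b-a)^2 = (87 - 9)^2 = 6084
Var = 6084/12 = 507

507.0000


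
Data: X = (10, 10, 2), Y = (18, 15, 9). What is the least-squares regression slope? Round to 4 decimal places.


b = sum((xi-xbar)(yi-ybar)) / sum((xi-xbar)^2)
n = 3, xbar = 22/3 ≈ 7.333333, ybar = 42/3 = 14
Sxy = sum((xi-xbar)(yi-ybar)) = 40
Sxx = sum((xi-xbar)^2) = 128/3 ≈ 42.666667
b = Sxy / Sxx = 0.9375

0.9375


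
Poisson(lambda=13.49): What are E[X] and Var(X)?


E[X] = Var(X) = lambda = 13.49

13.49, 13.49


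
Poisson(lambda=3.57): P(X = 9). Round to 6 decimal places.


P = e^(-lam) * lam^k / k!
e^(-3.57) ≈ 0.02815585
lam^k = 3.57^9 ≈ 94191.984068
k! = 9! = 362880
P = 0.02815585 * 94191.984068 / 362880 ≈ 0.007308

0.007308


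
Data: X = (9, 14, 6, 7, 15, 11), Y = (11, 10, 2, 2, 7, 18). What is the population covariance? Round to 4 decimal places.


Cov = (1/n)*sum((xi-xbar)(yi-ybar))
n = 6, xbar = 62/6 = 31/3 ≈ 10.333333, ybar = 50/6 = 25/3 ≈ 8.333333
sum((xi-xbar)(yi-ybar)) = 154/3 ≈ 51.333333
Cov = 51.333333 / 6 = 77/9 ≈ 8.555556

8.5556


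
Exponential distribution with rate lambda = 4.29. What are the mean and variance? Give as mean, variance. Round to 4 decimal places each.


mean = 1/lam, var = 1/lam^2
mean = 1 / 4.29 = 100/429 ≈ 0.233100
lam^2 = 4.29^2 = 18.4041
var = 1 / 18.4041 ≈ 0.054336

0.2331, 0.0543


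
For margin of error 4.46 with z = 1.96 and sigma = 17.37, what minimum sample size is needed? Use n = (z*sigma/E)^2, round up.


z*sigma/E = 1.96 * 17.37 / 4.46 ≈ 7.633453
(z*sigma/E)^2 ≈ 58.269603
round up: n = 59

59


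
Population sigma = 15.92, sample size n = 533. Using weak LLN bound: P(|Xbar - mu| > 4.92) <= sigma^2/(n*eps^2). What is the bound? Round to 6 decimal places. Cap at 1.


bound = min(1, sigma^2/(n*eps^2))
sigma^2 = 15.92^2 = 253.4464
n*eps^2 = 533 * 4.92^2 = 533 * 24.2064 = 12902.0112
sigma^2/(n*eps^2) = 253.4464 / 12902.0112 ≈ 0.01964395

0.019644


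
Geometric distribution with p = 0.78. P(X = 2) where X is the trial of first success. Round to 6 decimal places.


P = (1-p)^(k-1) * p
(1-p)^(k-1) = 0.22^1 = 0.22
P = 0.22 * 0.78 = 0.1716

0.171600


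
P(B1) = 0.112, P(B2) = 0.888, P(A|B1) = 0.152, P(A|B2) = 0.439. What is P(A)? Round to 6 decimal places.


P(A) = P(A|B1)*P(B1) + P(A|B2)*P(B2)
P(A|B1)*P(B1) = 0.152 * 0.112 = 0.017024
P(A|B2)*P(B2) = 0.439 * 0.888 = 0.389832
P(A) = 0.017024 + 0.389832 = 0.406856

0.406856


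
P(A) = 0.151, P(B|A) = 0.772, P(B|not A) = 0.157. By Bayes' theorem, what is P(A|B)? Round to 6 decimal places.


P(A|B) = P(B|A)*P(A) / P(B), P(B) = P(B|A)*P(A) + P(B|not A)*P(not A)
P(B|A)*P(A) = 0.772 * 0.151 = 0.116572
P(B|not A)*P(not A) = 0.157 * 0.849 = 0.133293
P(B) = 0.116572 + 0.133293 = 0.249865
P(A|B) = 0.116572 / 0.249865 ≈ 0.46653993

0.466540


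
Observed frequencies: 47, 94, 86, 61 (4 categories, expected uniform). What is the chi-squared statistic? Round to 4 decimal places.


chi2 = sum((O-E)^2/E), E = total/4
total = 288, E = 288/4 = 72
(47 - 72)^2 / 72 = 625 / 72 = 625/72 ≈ 8.680556
(94 - 72)^2 / 72 = 484 / 72 = 121/18 ≈ 6.722222
(86 - 72)^2 / 72 = 196 / 72 = 49/18 ≈ 2.722222
(61 - 72)^2 / 72 = 121 / 72 = 121/72 ≈ 1.680556
chi2 = 713/36 ≈ 19.805556

19.8056


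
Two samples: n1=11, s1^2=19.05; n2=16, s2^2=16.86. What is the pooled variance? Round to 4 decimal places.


sp^2 = ((n1-1)*s1^2 + (n2-1)*s2^2)/(n1+n2-2)
(n1-1)*s1^2 = 10 * 19.05 = 190.5
(n2-1)*s2^2 = 15 * 16.86 = 252.9
numerator = 190.5 + 252.9 = 443.4
n1+n2-2 = 25
sp^2 = 443.4 / 25 = 17.736

17.7360


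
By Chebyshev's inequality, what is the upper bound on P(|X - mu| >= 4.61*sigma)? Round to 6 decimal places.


P <= 1/k^2
k^2 = 4.61^2 = 21.2521
1/k^2 = 1 / 21.2521 ≈ 0.04705417

0.047054


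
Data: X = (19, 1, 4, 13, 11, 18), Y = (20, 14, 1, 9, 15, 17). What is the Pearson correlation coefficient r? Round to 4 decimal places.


r = sum((xi-xbar)(yi-ybar)) / sqrt(sum((xi-xbar)^2) * sum((yi-ybar)^2))
n = 6, xbar = 66/6 = 11, ybar = 76/6 = 38/3 ≈ 12.666667
Sxy = sum((xi-xbar)(yi-ybar)) = 150
Sxx = sum((xi-xbar)^2) = 266
Syy = sum((yi-ybar)^2) = 688/3 ≈ 229.333333
sqrt(Sxx*Syy) ≈ 246.987179
r = Sxy / sqrt(Sxx*Syy) = 150 / 246.987179 ≈ 0.607319

0.6073


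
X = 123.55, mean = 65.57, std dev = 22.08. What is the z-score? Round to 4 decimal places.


z = (X - mu) / sigma
X - mu = 123.55 - 65.57 = 57.98
z = 57.98 / 22.08 = 2899/1104 ≈ 2.625906

2.6259


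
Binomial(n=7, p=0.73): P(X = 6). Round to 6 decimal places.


P = C(n,k) * p^k * (1-p)^(n-k)
C(7,6) = 7
p^k = 0.73^6 ≈ 0.1513342
(1-p)^(n-k) = 0.27^1 = 0.27
P = 7 * 0.1513342 * 0.27 ≈ 0.286022

0.286022


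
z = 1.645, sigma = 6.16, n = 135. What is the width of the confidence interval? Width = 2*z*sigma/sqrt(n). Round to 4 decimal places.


width = 2*z*sigma/sqrt(n)
2*z*sigma = 2 * 1.645 * 6.16 = 20.2664
sqrt(135) ≈ 11.618950
width = 20.2664 / 11.618950 ≈ 1.744254

1.7443


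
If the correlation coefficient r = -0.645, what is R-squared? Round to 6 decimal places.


R^2 = r^2 = (-0.645)^2 = 0.416025

0.416025


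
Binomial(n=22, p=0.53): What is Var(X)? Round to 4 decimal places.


Var = n*p*(1-p) = 22 * 0.53 * 0.47 = 5.4802

5.4802


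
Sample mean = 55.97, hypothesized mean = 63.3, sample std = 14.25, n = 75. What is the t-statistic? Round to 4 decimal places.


t = (xbar - mu0) / (s/sqrt(n))
xbar - mu0 = 55.97 - 63.3 = -7.33
sqrt(75) ≈ 8.66025404
s/sqrt(n) = 14.25 / 8.66025404 ≈ 1.64544827
t = -7.33 / 1.64544827 ≈ -4.454713

-4.4547


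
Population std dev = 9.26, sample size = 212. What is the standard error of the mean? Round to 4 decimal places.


SE = sigma / sqrt(n)
sqrt(212) ≈ 14.560220
SE = 9.26 / 14.560220 ≈ 0.635979

0.6360


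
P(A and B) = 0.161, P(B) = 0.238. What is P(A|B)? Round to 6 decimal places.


P(A|B) = P(A and B) / P(B) = 0.161 / 0.238 = 23/34 ≈ 0.67647059

0.676471


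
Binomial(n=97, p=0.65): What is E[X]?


E[X] = n*p = 97 * 0.65 = 63.05

63.05


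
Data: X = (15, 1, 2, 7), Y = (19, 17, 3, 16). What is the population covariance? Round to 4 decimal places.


Cov = (1/n)*sum((xi-xbar)(yi-ybar))
n = 4, xbar = 25/4 = 6.25, ybar = 55/4 = 13.75
sum((xi-xbar)(yi-ybar)) = 76.25
Cov = 76.25 / 4 = 19.0625

19.0625


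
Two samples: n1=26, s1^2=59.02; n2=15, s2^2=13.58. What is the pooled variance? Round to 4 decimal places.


sp^2 = ((n1-1)*s1^2 + (n2-1)*s2^2)/(n1+n2-2)
(n1-1)*s1^2 = 25 * 59.02 = 1475.5
(n2-1)*s2^2 = 14 * 13.58 = 190.12
numerator = 1475.5 + 190.12 = 1665.62
n1+n2-2 = 39
sp^2 = 1665.62 / 39 = 83281/1950 ≈ 42.708205

42.7082


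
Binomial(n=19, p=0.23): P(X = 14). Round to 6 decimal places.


P = C(n,k) * p^k * (1-p)^(n-k)
C(19,14) = 11628
p^k = 0.23^14 ≈ 0.000000001159284
(1-p)^(n-k) = 0.77^5 ≈ 0.2706784
P = 11628 * 0.000000001159284 * 0.2706784 ≈ 0.000004

0.000004


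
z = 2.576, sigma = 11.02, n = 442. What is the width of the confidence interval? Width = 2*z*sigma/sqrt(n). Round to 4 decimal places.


width = 2*z*sigma/sqrt(n)
2*z*sigma = 2 * 2.576 * 11.02 = 56.77504
sqrt(442) ≈ 21.023796
width = 56.77504 / 21.023796 ≈ 2.700513

2.7005


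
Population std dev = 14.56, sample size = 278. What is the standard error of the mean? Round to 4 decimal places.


SE = sigma / sqrt(n)
sqrt(278) ≈ 16.673332
SE = 14.56 / 16.673332 ≈ 0.873251

0.8733


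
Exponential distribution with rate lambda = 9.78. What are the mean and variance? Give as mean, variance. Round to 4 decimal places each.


mean = 1/lam, var = 1/lam^2
mean = 1 / 9.78 = 50/489 ≈ 0.102249
lam^2 = 9.78^2 = 95.6484
var = 1 / 95.6484 ≈ 0.010455

0.1022, 0.0105


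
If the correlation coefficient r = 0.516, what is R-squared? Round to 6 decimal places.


R^2 = r^2 = (0.516)^2 = 0.266256

0.266256


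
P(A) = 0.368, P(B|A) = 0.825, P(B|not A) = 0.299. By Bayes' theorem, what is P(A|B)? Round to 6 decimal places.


P(A|B) = P(B|A)*P(A) / P(B), P(B) = P(B|A)*P(A) + P(B|not A)*P(not A)
P(B|A)*P(A) = 0.825 * 0.368 = 0.3036
P(B|not A)*P(not A) = 0.299 * 0.632 = 0.188968
P(B) = 0.3036 + 0.188968 = 0.492568
P(A|B) = 0.3036 / 0.492568 = 1650/2677 ≈ 0.61636160

0.616362


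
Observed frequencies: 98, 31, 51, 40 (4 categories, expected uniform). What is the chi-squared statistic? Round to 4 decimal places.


chi2 = sum((O-E)^2/E), E = total/4
total = 220, E = 220/4 = 55
(98 - 55)^2 / 55 = 1849 / 55 = 1849/55 ≈ 33.618182
(31 - 55)^2 / 55 = 576 / 55 = 576/55 ≈ 10.472727
(51 - 55)^2 / 55 = 16 / 55 = 16/55 ≈ 0.290909
(40 - 55)^2 / 55 = 225 / 55 = 45/11 ≈ 4.090909
chi2 = 2666/55 ≈ 48.472727

48.4727


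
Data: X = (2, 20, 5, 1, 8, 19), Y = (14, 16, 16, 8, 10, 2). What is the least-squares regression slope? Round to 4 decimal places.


b = sum((xi-xbar)(yi-ybar)) / sum((xi-xbar)^2)
n = 6, xbar = 55/6 ≈ 9.166667, ybar = 66/6 = 11
Sxy = sum((xi-xbar)(yi-ybar)) = -51
Sxx = sum((xi-xbar)^2) = 2105/6 ≈ 350.833333
b = Sxy / Sxx = -306/2105 ≈ -0.145368

-0.1454


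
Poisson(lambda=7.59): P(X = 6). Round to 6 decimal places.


P = e^(-lam) * lam^k / k!
e^(-7.59) ≈ 0.0005054811
lam^k = 7.59^6 ≈ 191183.608906
k! = 6! = 720
P = 0.0005054811 * 191183.608906 / 720 ≈ 0.134222

0.134222


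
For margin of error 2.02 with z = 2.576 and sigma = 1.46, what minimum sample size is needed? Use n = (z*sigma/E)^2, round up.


z*sigma/E = 2.576 * 1.46 / 2.02 ≈ 1.861861
(z*sigma/E)^2 ≈ 3.466528
round up: n = 4

4


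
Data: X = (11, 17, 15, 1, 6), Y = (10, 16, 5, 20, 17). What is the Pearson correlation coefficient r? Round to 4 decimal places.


r = sum((xi-xbar)(yi-ybar)) / sqrt(sum((xi-xbar)^2) * sum((yi-ybar)^2))
n = 5, xbar = 50/5 = 10, ybar = 68/5 = 13.6
Sxy = sum((xi-xbar)(yi-ybar)) = -101
Sxx = sum((xi-xbar)^2) = 172
Syy = sum((yi-ybar)^2) = 145.2
sqrt(Sxx*Syy) ≈ 158.032908
r = Sxy / sqrt(Sxx*Syy) = -101 / 158.032908 ≈ -0.639107

-0.6391


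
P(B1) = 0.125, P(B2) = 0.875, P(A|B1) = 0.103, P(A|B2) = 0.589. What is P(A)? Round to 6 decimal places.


P(A) = P(A|B1)*P(B1) + P(A|B2)*P(B2)
P(A|B1)*P(B1) = 0.103 * 0.125 = 0.012875
P(A|B2)*P(B2) = 0.589 * 0.875 = 0.515375
P(A) = 0.012875 + 0.515375 = 0.52825

0.528250


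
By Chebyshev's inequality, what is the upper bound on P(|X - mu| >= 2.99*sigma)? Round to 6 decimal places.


P <= 1/k^2
k^2 = 2.99^2 = 8.9401
1/k^2 = 1 / 8.9401 ≈ 0.11185557

0.111856


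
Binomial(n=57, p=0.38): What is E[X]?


E[X] = n*p = 57 * 0.38 = 21.66

21.66


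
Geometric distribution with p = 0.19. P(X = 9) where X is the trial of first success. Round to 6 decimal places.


P = (1-p)^(k-1) * p
(1-p)^(k-1) = 0.81^8 ≈ 0.1853020
P = 0.1853020 * 0.19 ≈ 0.03520738

0.035207


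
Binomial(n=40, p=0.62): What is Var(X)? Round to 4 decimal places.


Var = n*p*(1-p) = 40 * 0.62 * 0.38 = 9.424

9.4240


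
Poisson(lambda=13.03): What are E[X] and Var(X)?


E[X] = Var(X) = lambda = 13.03

13.03, 13.03


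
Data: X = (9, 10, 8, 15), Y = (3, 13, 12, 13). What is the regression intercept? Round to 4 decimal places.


a = ybar - b*xbar, where b = sum((xi-xbar)(yi-ybar)) / sum((xi-xbar)^2)
n = 4, xbar = 42/4 = 10.5, ybar = 41/4 = 10.25
Sxy = sum((xi-xbar)(yi-ybar)) = 17.5
Sxx = sum((xi-xbar)^2) = 29
b = Sxy / Sxx = 35/58 ≈ 0.603448
a = 10.25 - 0.603448 * 10.5 = 227/58 ≈ 3.913793

3.9138


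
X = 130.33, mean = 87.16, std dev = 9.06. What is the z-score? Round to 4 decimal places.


z = (X - mu) / sigma
X - mu = 130.33 - 87.16 = 43.17
z = 43.17 / 9.06 = 1439/302 ≈ 4.764901

4.7649


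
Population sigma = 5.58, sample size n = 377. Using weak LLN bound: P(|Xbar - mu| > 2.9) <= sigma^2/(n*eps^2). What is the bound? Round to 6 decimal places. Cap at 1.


bound = min(1, sigma^2/(n*eps^2))
sigma^2 = 5.58^2 = 31.1364
n*eps^2 = 377 * 2.9^2 = 377 * 8.41 = 3170.57
sigma^2/(n*eps^2) = 31.1364 / 3170.57 ≈ 0.00982044

0.009820


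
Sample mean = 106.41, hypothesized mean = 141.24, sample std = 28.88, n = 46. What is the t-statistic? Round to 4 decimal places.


t = (xbar - mu0) / (s/sqrt(n))
xbar - mu0 = 106.41 - 141.24 = -34.83
sqrt(46) ≈ 6.78232998
s/sqrt(n) = 28.88 / 6.78232998 ≈ 4.25812369
t = -34.83 / 4.25812369 ≈ -8.179659

-8.1797


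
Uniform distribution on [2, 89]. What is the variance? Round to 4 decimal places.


Var = (b-a)^2 / 12
(b-a)^2 = (89 - 2)^2 = 7569
Var = 7569/12 = 630.75

630.7500


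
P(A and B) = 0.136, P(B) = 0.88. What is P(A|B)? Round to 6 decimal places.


P(A|B) = P(A and B) / P(B) = 0.136 / 0.88 = 17/110 ≈ 0.15454545

0.154545


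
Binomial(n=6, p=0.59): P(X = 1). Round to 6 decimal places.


P = C(n,k) * p^k * (1-p)^(n-k)
C(6,1) = 6
p^k = 0.59^1 = 0.59
(1-p)^(n-k) = 0.41^5 ≈ 0.01158562
P = 6 * 0.59 * 0.01158562 ≈ 0.041013

0.041013


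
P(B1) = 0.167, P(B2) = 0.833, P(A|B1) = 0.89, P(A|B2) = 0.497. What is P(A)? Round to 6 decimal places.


P(A) = P(A|B1)*P(B1) + P(A|B2)*P(B2)
P(A|B1)*P(B1) = 0.89 * 0.167 = 0.14863
P(A|B2)*P(B2) = 0.497 * 0.833 = 0.414001
P(A) = 0.14863 + 0.414001 = 0.562631

0.562631


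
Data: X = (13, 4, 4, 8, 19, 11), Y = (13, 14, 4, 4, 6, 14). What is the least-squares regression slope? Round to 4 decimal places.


b = sum((xi-xbar)(yi-ybar)) / sum((xi-xbar)^2)
n = 6, xbar = 59/6 ≈ 9.833333, ybar = 55/6 ≈ 9.166667
Sxy = sum((xi-xbar)(yi-ybar)) = 1/6 ≈ 0.166667
Sxx = sum((xi-xbar)^2) = 1001/6 ≈ 166.833333
b = Sxy / Sxx = 1/1001 ≈ 0.000999

0.0010


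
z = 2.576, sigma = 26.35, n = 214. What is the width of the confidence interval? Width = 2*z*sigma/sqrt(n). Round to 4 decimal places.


width = 2*z*sigma/sqrt(n)
2*z*sigma = 2 * 2.576 * 26.35 = 135.7552
sqrt(214) ≈ 14.628739
width = 135.7552 / 14.628739 ≈ 9.280034

9.2800


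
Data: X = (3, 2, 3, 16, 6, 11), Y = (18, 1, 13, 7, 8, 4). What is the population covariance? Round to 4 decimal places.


Cov = (1/n)*sum((xi-xbar)(yi-ybar))
n = 6, xbar = 41/6 ≈ 6.833333, ybar = 51/6 = 8.5
sum((xi-xbar)(yi-ybar)) = -49.5
Cov = -49.5 / 6 = -8.25

-8.2500


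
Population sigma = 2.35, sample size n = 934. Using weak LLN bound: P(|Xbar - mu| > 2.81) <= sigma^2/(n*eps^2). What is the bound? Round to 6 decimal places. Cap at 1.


bound = min(1, sigma^2/(n*eps^2))
sigma^2 = 2.35^2 = 5.5225
n*eps^2 = 934 * 2.81^2 = 934 * 7.8961 = 7374.9574
sigma^2/(n*eps^2) = 5.5225 / 7374.9574 ≈ 0.00074882

0.000749


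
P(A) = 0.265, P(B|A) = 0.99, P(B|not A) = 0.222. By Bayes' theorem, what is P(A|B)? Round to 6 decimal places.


P(A|B) = P(B|A)*P(A) / P(B), P(B) = P(B|A)*P(A) + P(B|not A)*P(not A)
P(B|A)*P(A) = 0.99 * 0.265 = 0.26235
P(B|not A)*P(not A) = 0.222 * 0.735 = 0.16317
P(B) = 0.26235 + 0.16317 = 0.42552
P(A|B) = 0.26235 / 0.42552 = 2915/4728 ≈ 0.61653976

0.616540


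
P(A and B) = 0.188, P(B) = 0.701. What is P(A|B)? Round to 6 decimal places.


P(A|B) = P(A and B) / P(B) = 0.188 / 0.701 = 188/701 ≈ 0.26818830

0.268188


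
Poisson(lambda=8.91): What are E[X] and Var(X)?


E[X] = Var(X) = lambda = 8.91

8.91, 8.91


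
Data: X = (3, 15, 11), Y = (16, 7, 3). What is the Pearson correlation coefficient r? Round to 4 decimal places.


r = sum((xi-xbar)(yi-ybar)) / sqrt(sum((xi-xbar)^2) * sum((yi-ybar)^2))
n = 3, xbar = 29/3 ≈ 9.666667, ybar = 26/3 ≈ 8.666667
Sxy = sum((xi-xbar)(yi-ybar)) = -196/3 ≈ -65.333333
Sxx = sum((xi-xbar)^2) = 224/3 ≈ 74.666667
Syy = sum((yi-ybar)^2) = 266/3 ≈ 88.666667
sqrt(Sxx*Syy) ≈ 81.366114
r = Sxy / sqrt(Sxx*Syy) = -65.333333 / 81.366114 ≈ -0.802955

-0.8030


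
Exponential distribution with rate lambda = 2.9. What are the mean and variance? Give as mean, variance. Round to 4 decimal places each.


mean = 1/lam, var = 1/lam^2
mean = 1 / 2.9 = 10/29 ≈ 0.344828
lam^2 = 2.9^2 = 8.41
var = 1 / 8.41 = 100/841 ≈ 0.118906

0.3448, 0.1189


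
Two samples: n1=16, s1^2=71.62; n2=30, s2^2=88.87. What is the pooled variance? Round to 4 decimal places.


sp^2 = ((n1-1)*s1^2 + (n2-1)*s2^2)/(n1+n2-2)
(n1-1)*s1^2 = 15 * 71.62 = 1074.3
(n2-1)*s2^2 = 29 * 88.87 = 2577.23
numerator = 1074.3 + 2577.23 = 3651.53
n1+n2-2 = 44
sp^2 = 3651.53 / 44 = 365153/4400 ≈ 82.989318

82.9893


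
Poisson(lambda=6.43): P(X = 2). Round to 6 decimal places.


P = e^(-lam) * lam^k / k!
e^(-6.43) ≈ 0.001612451
lam^k = 6.43^2 = 41.3449
k! = 2! = 2
P = 0.001612451 * 41.3449 / 2 ≈ 0.033333

0.033333


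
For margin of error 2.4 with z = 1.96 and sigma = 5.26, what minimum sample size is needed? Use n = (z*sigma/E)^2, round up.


z*sigma/E = 1.96 * 5.26 / 2.4 = 12887/3000 ≈ 4.295667
(z*sigma/E)^2 ≈ 18.452752
round up: n = 19

19


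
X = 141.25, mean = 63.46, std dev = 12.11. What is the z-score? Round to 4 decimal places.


z = (X - mu) / sigma
X - mu = 141.25 - 63.46 = 77.79
z = 77.79 / 12.11 = 7779/1211 ≈ 6.423617

6.4236


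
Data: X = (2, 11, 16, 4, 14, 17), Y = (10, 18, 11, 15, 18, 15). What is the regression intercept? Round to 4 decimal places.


a = ybar - b*xbar, where b = sum((xi-xbar)(yi-ybar)) / sum((xi-xbar)^2)
n = 6, xbar = 64/6 = 32/3 ≈ 10.666667, ybar = 87/6 = 14.5
Sxy = sum((xi-xbar)(yi-ybar)) = 33
Sxx = sum((xi-xbar)^2) = 598/3 ≈ 199.333333
b = Sxy / Sxx = 99/598 ≈ 0.165552
a = 14.5 - 0.165552 * 10.666667 = 7615/598 ≈ 12.734114

12.7341


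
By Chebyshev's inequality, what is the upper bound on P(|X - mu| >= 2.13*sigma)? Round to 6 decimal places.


P <= 1/k^2
k^2 = 2.13^2 = 4.5369
1/k^2 = 1 / 4.5369 ≈ 0.22041482

0.220415


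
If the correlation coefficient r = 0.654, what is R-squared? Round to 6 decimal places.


R^2 = r^2 = (0.654)^2 = 0.427716

0.427716


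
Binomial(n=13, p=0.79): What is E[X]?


E[X] = n*p = 13 * 0.79 = 10.27

10.27


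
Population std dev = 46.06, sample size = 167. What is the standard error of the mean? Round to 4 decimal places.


SE = sigma / sqrt(n)
sqrt(167) ≈ 12.922848
SE = 46.06 / 12.922848 ≈ 3.564230

3.5642


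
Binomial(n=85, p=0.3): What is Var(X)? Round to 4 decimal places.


Var = n*p*(1-p) = 85 * 0.3 * 0.7 = 17.85

17.8500


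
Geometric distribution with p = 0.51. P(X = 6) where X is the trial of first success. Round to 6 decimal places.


P = (1-p)^(k-1) * p
(1-p)^(k-1) = 0.49^5 ≈ 0.02824752
P = 0.02824752 * 0.51 ≈ 0.01440624

0.014406


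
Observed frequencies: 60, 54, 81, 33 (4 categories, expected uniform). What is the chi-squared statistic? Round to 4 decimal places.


chi2 = sum((O-E)^2/E), E = total/4
total = 228, E = 228/4 = 57
(60 - 57)^2 / 57 = 9 / 57 = 3/19 ≈ 0.157895
(54 - 57)^2 / 57 = 9 / 57 = 3/19 ≈ 0.157895
(81 - 57)^2 / 57 = 576 / 57 = 192/19 ≈ 10.105263
(33 - 57)^2 / 57 = 576 / 57 = 192/19 ≈ 10.105263
chi2 = 390/19 ≈ 20.526316

20.5263


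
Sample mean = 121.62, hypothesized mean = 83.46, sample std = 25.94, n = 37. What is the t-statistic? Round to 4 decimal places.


t = (xbar - mu0) / (s/sqrt(n))
xbar - mu0 = 121.62 - 83.46 = 38.16
sqrt(37) ≈ 6.08276253
s/sqrt(n) = 25.94 / 6.08276253 ≈ 4.26450973
t = 38.16 / 4.26450973 ≈ 8.948274

8.9483


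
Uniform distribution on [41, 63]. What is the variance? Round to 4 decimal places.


Var = (b-a)^2 / 12
(b-a)^2 = (63 - 41)^2 = 484
Var = 484/12 ≈ 40.333333

40.3333


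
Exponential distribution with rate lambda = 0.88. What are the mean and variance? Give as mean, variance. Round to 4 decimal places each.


mean = 1/lam, var = 1/lam^2
mean = 1 / 0.88 = 25/22 ≈ 1.136364
lam^2 = 0.88^2 = 0.7744
var = 1 / 0.7744 = 625/484 ≈ 1.291322

1.1364, 1.2913


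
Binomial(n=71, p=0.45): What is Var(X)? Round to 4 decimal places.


Var = n*p*(1-p) = 71 * 0.45 * 0.55 = 17.5725

17.5725


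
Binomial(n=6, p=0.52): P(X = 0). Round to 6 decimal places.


P = C(n,k) * p^k * (1-p)^(n-k)
C(6,0) = 1
p^k = 0.52^0 = 1
(1-p)^(n-k) = 0.48^6 ≈ 0.01223059
P = 1 * 1 * 0.01223059 ≈ 0.012231

0.012231


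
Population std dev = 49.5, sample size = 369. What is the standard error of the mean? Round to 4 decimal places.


SE = sigma / sqrt(n)
sqrt(369) ≈ 19.209373
SE = 49.5 / 19.209373 ≈ 2.576867

2.5769


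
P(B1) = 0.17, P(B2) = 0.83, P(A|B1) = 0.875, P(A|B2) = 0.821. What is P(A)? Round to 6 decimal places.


P(A) = P(A|B1)*P(B1) + P(A|B2)*P(B2)
P(A|B1)*P(B1) = 0.875 * 0.17 = 0.14875
P(A|B2)*P(B2) = 0.821 * 0.83 = 0.68143
P(A) = 0.14875 + 0.68143 = 0.83018

0.830180


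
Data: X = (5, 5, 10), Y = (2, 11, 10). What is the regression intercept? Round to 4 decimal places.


a = ybar - b*xbar, where b = sum((xi-xbar)(yi-ybar)) / sum((xi-xbar)^2)
n = 3, xbar = 20/3 ≈ 6.666667, ybar = 23/3 ≈ 7.666667
Sxy = sum((xi-xbar)(yi-ybar)) = 35/3 ≈ 11.666667
Sxx = sum((xi-xbar)^2) = 50/3 ≈ 16.666667
b = Sxy / Sxx = 0.7
a = 7.666667 - 0.7 * 6.666667 = 3

3.0000


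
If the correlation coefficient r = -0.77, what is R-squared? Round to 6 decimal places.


R^2 = r^2 = (-0.77)^2 = 0.5929

0.592900


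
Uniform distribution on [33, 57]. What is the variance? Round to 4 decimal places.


Var = (b-a)^2 / 12
(b-a)^2 = (57 - 33)^2 = 576
Var = 576/12 = 48

48.0000


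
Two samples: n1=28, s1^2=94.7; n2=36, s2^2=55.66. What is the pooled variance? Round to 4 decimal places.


sp^2 = ((n1-1)*s1^2 + (n2-1)*s2^2)/(n1+n2-2)
(n1-1)*s1^2 = 27 * 94.7 = 2556.9
(n2-1)*s2^2 = 35 * 55.66 = 1948.1
numerator = 2556.9 + 1948.1 = 4505
n1+n2-2 = 62
sp^2 = 4505 / 62 = 4505/62 ≈ 72.661290

72.6613


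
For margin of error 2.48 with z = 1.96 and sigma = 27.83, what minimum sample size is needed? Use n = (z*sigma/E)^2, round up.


z*sigma/E = 1.96 * 27.83 / 2.48 = 136367/6200 ≈ 21.994677
(z*sigma/E)^2 ≈ 483.765835
round up: n = 484

484


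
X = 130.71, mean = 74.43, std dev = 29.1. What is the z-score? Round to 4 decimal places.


z = (X - mu) / sigma
X - mu = 130.71 - 74.43 = 56.28
z = 56.28 / 29.1 = 938/485 ≈ 1.934021

1.9340


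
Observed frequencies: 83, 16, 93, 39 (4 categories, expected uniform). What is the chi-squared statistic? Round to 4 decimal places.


chi2 = sum((O-E)^2/E), E = total/4
total = 231, E = 231/4 = 57.75
(83 - 57.75)^2 / 57.75 = 637.5625 / 57.75 = 10201/924 ≈ 11.040043
(16 - 57.75)^2 / 57.75 = 1743.0625 / 57.75 = 27889/924 ≈ 30.182900
(93 - 57.75)^2 / 57.75 = 1242.5625 / 57.75 = 6627/308 ≈ 21.516234
(39 - 57.75)^2 / 57.75 = 351.5625 / 57.75 = 1875/308 ≈ 6.087662
chi2 = 15899/231 ≈ 68.826840

68.8268


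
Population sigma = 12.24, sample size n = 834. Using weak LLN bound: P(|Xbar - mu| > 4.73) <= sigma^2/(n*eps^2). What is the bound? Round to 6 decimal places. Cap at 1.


bound = min(1, sigma^2/(n*eps^2))
sigma^2 = 12.24^2 = 149.8176
n*eps^2 = 834 * 4.73^2 = 834 * 22.3729 = 18658.9986
sigma^2/(n*eps^2) = 149.8176 / 18658.9986 ≈ 0.00802924

0.008029


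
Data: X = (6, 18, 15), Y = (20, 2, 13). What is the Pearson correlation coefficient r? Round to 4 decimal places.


r = sum((xi-xbar)(yi-ybar)) / sqrt(sum((xi-xbar)^2) * sum((yi-ybar)^2))
n = 3, xbar = 39/3 = 13, ybar = 35/3 ≈ 11.666667
Sxy = sum((xi-xbar)(yi-ybar)) = -104
Sxx = sum((xi-xbar)^2) = 78
Syy = sum((yi-ybar)^2) = 494/3 ≈ 164.666667
sqrt(Sxx*Syy) ≈ 113.331373
r = Sxy / sqrt(Sxx*Syy) = -104 / 113.331373 ≈ -0.917663

-0.9177


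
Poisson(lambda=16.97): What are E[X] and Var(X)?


E[X] = Var(X) = lambda = 16.97

16.97, 16.97


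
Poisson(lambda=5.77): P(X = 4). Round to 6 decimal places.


P = e^(-lam) * lam^k / k!
e^(-5.77) ≈ 0.003119758
lam^k = 5.77^4 ≈ 1108.417190
k! = 4! = 24
P = 0.003119758 * 1108.417190 / 24 ≈ 0.144083

0.144083


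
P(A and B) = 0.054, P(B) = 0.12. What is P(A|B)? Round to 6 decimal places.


P(A|B) = P(A and B) / P(B) = 0.054 / 0.12 = 0.45

0.450000


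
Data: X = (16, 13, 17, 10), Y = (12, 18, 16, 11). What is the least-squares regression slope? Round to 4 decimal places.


b = sum((xi-xbar)(yi-ybar)) / sum((xi-xbar)^2)
n = 4, xbar = 56/4 = 14, ybar = 57/4 = 14.25
Sxy = sum((xi-xbar)(yi-ybar)) = 10
Sxx = sum((xi-xbar)^2) = 30
b = Sxy / Sxx = 1/3 ≈ 0.333333

0.3333


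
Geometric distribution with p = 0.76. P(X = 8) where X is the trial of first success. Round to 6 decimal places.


P = (1-p)^(k-1) * p
(1-p)^(k-1) = 0.24^7 ≈ 0.00004586471
P = 0.00004586471 * 0.76 ≈ 0.00003485718

0.000035


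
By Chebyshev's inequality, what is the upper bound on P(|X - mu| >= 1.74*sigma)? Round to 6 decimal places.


P <= 1/k^2
k^2 = 1.74^2 = 3.0276
1/k^2 = 1 / 3.0276 = 2500/7569 ≈ 0.33029462

0.330295


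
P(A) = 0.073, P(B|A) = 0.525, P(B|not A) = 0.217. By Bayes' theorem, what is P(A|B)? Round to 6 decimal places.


P(A|B) = P(B|A)*P(A) / P(B), P(B) = P(B|A)*P(A) + P(B|not A)*P(not A)
P(B|A)*P(A) = 0.525 * 0.073 = 0.038325
P(B|not A)*P(not A) = 0.217 * 0.927 = 0.201159
P(B) = 0.038325 + 0.201159 = 0.239484
P(A|B) = 0.038325 / 0.239484 ≈ 0.16003157

0.160032


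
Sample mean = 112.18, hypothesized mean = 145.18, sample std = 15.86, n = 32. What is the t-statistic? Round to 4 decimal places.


t = (xbar - mu0) / (s/sqrt(n))
xbar - mu0 = 112.18 - 145.18 = -33
sqrt(32) ≈ 5.65685425
s/sqrt(n) = 15.86 / 5.65685425 ≈ 2.80367839
t = -33 / 2.80367839 ≈ -11.770252

-11.7703


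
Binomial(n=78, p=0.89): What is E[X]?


E[X] = n*p = 78 * 0.89 = 69.42

69.42


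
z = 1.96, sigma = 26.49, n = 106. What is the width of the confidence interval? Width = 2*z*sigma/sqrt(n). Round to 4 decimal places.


width = 2*z*sigma/sqrt(n)
2*z*sigma = 2 * 1.96 * 26.49 = 103.8408
sqrt(106) ≈ 10.295630
width = 103.8408 / 10.295630 ≈ 10.085910

10.0859


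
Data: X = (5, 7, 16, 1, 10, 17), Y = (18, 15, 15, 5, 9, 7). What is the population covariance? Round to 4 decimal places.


Cov = (1/n)*sum((xi-xbar)(yi-ybar))
n = 6, xbar = 56/6 = 28/3 ≈ 9.333333, ybar = 69/6 = 11.5
sum((xi-xbar)(yi-ybar)) = 5
Cov = 5 / 6 = 5/6 ≈ 0.833333

0.8333


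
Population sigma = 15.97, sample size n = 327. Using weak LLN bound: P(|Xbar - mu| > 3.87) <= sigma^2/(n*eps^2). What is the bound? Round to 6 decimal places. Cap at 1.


bound = min(1, sigma^2/(n*eps^2))
sigma^2 = 15.97^2 = 255.0409
n*eps^2 = 327 * 3.87^2 = 327 * 14.9769 = 4897.4463
sigma^2/(n*eps^2) = 255.0409 / 4897.4463 ≈ 0.05207630

0.052076


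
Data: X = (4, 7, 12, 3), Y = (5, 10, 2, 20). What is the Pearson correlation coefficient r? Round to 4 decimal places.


r = sum((xi-xbar)(yi-ybar)) / sqrt(sum((xi-xbar)^2) * sum((yi-ybar)^2))
n = 4, xbar = 26/4 = 6.5, ybar = 37/4 = 9.25
Sxy = sum((xi-xbar)(yi-ybar)) = -66.5
Sxx = sum((xi-xbar)^2) = 49
Syy = sum((yi-ybar)^2) = 186.75
sqrt(Sxx*Syy) ≈ 95.659553
r = Sxy / sqrt(Sxx*Syy) = -66.5 / 95.659553 ≈ -0.695174

-0.6952


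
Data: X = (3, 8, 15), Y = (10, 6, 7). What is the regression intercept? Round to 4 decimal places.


a = ybar - b*xbar, where b = sum((xi-xbar)(yi-ybar)) / sum((xi-xbar)^2)
n = 3, xbar = 26/3 ≈ 8.666667, ybar = 23/3 ≈ 7.666667
Sxy = sum((xi-xbar)(yi-ybar)) = -49/3 ≈ -16.333333
Sxx = sum((xi-xbar)^2) = 218/3 ≈ 72.666667
b = Sxy / Sxx = -49/218 ≈ -0.224771
a = 7.666667 - (-0.224771) * 8.666667 = 1048/109 ≈ 9.614679

9.6147


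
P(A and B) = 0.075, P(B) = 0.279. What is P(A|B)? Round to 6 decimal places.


P(A|B) = P(A and B) / P(B) = 0.075 / 0.279 = 25/93 ≈ 0.26881720

0.268817


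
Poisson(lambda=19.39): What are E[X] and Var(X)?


E[X] = Var(X) = lambda = 19.39

19.39, 19.39


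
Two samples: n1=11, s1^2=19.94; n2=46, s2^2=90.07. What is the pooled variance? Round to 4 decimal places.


sp^2 = ((n1-1)*s1^2 + (n2-1)*s2^2)/(n1+n2-2)
(n1-1)*s1^2 = 10 * 19.94 = 199.4
(n2-1)*s2^2 = 45 * 90.07 = 4053.15
numerator = 199.4 + 4053.15 = 4252.55
n1+n2-2 = 55
sp^2 = 4252.55 / 55 = 85051/1100 ≈ 77.319091

77.3191
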